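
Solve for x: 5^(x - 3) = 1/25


Express both sides with the same base.
1/25 = 5^(-2)
Since the bases match, equate exponents: x - 3 = -2
So x = -2 - (-3) = 1

x = 1


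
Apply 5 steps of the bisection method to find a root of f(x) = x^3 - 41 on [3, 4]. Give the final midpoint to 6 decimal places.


f(x) = x^3 - 41
f(3) = -14 < 0
f(4) = 23 > 0

Step 1: midpoint = (3.000000 + 4.000000)/2 = 3.500000
  f(3.500000) = 1.875000
  f(mid) > 0, so root is in [3.000000, 3.500000]

Step 2: midpoint = (3.000000 + 3.500000)/2 = 3.250000
  f(3.250000) = -6.671875
  f(mid) < 0, so root is in [3.250000, 3.500000]

Step 3: midpoint = (3.250000 + 3.500000)/2 = 3.375000
  f(3.375000) = -2.556641
  f(mid) < 0, so root is in [3.375000, 3.500000]

Step 4: midpoint = (3.375000 + 3.500000)/2 = 3.437500
  f(3.437500) = -0.381104
  f(mid) < 0, so root is in [3.437500, 3.500000]

Step 5: midpoint = (3.437500 + 3.500000)/2 = 3.468750
  f(3.468750) = 0.736786
  f(mid) > 0, so root is in [3.437500, 3.468750]

midpoint = 3.468750


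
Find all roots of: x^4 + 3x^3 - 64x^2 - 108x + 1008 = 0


Let p(x) = x^4 + 3x^3 - 64x^2 - 108x + 1008. By the rational root theorem (leading coefficient 1), any rational root is an integer divisor of 1008: try ±1, ±2, ... in turn.
Test x = 1: value = 840 ≠ 0.
Test x = -1: value = 1050 ≠ 0.
Test x = 2: value = 576 ≠ 0.
Test x = -2: value = 960 ≠ 0.
Test x = 3: value = 270 ≠ 0.
Test x = -3: value = 756 ≠ 0.
Test x = 4: value = 0 ✓, so (x - 4) is a factor.
Synthetic division by (x - 4): bring down 1; 1(4) + 3 = 7; 7(4) - 64 = -36; (-36)(4) - 108 = -252; (-252)(4) + 1008 = 0 → quotient x^3 + 7x^2 - 36x - 252, remainder 0.
Continue with the quotient x^3 + 7x^2 - 36x - 252 (candidates must divide 252; re-test x = 4 first in case it repeats).
Test x = 4: value = -220 ≠ 0.
Test x = -4: value = -60 ≠ 0.
Test x = 6: value = 0 ✓, so (x - 6) is a factor.
Synthetic division by (x - 6): bring down 1; 1(6) + 7 = 13; 13(6) - 36 = 42; 42(6) - 252 = 0 → quotient x^2 + 13x + 42, remainder 0.
Solve the quadratic x^2 + 13x + 42 = 0: discriminant = 13^2 - 4(1)(42) = 169 - 168 = 1.
sqrt(1) = 1, so x = (-13 ± 1)/2: x = -6 or x = -7.
Collecting all roots found:

x = -7, x = -6, x = 4, x = 6


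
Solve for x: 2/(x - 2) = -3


Multiply both sides by (x - 2): 2 = -3(x - 2)
Distribute: 2 = -3x + 6
-3x = 2 - 6 = -4
x = 4/3

x = 4/3


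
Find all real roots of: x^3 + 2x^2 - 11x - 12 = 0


Let p(x) = x^3 + 2x^2 - 11x - 12. By the rational root theorem (leading coefficient 1), any rational root is an integer divisor of 12: try ±1, ±2, ... in turn.
Test x = 1: value = -20 ≠ 0.
Test x = -1: value = 0 ✓, so (x + 1) is a factor.
Synthetic division by (x + 1): bring down 1; 1(-1) + 2 = 1; 1(-1) - 11 = -12; (-12)(-1) - 12 = 0 → quotient x^2 + x - 12, remainder 0.
Solve the quadratic x^2 + x - 12 = 0: discriminant = 1^2 - 4(1)(-12) = 1 + 48 = 49.
sqrt(49) = 7, so x = (-1 ± 7)/2: x = 3 or x = -4.

x = -4, x = -1, x = 3


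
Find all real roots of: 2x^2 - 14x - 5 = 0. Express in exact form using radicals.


Using the quadratic formula: x = (-b ± sqrt(b^2 - 4ac)) / (2a)
Here a = 2, b = -14, c = -5
Discriminant = b^2 - 4ac = (-14)^2 - 4(2)(-5) = 196 + 40 = 236
Since discriminant = 236 > 0, there are two real roots.
x = (14 ± 2*sqrt(59)) / 4
Simplifying: x = (7 ± sqrt(59)) / 2
Numerically: x ≈ 7.3406 or x ≈ -0.3406

x = (7 + sqrt(59)) / 2 or x = (7 - sqrt(59)) / 2


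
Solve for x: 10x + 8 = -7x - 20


Starting with: 10x + 8 = -7x - 20
Move all x terms to left: (10 + 7)x = -20 - 8
Simplify: 17x = -28
Divide both sides by 17: x = -28/17

x = -28/17


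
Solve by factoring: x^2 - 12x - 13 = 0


We need two numbers that multiply to -13 and add to -12.
Those numbers are 1 and -13 (since 1 * (-13) = -13 and 1 + (-13) = -12).
So x^2 - 12x - 13 = (x + 1)(x - 13) = 0
Setting each factor to zero: x = -1 or x = 13

x = -1, x = 13


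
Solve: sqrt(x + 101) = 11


Square both sides: x + 101 = 11^2 = 121
x = 121 - 101 = 20
x = 20
Check: sqrt(1*20 + 101) = sqrt(121) = 11 ✓

x = 20


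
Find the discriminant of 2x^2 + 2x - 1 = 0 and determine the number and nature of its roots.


For ax^2 + bx + c = 0, discriminant D = b^2 - 4ac
Here a = 2, b = 2, c = -1
D = (2)^2 - 4(2)(-1) = 4 + 8 = 12

D = 12 > 0 but not a perfect square
The equation has 2 distinct real irrational roots.

Discriminant = 12, 2 distinct real irrational roots


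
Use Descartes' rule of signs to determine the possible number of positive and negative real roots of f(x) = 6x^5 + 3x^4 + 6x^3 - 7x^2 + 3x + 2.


Descartes' rule of signs:

For positive roots, count sign changes in f(x) = 6x^5 + 3x^4 + 6x^3 - 7x^2 + 3x + 2:
Signs of coefficients: +, +, +, -, +, +
Number of sign changes: 2
Possible positive real roots: 2, 0

For negative roots, examine f(-x) = -6x^5 + 3x^4 - 6x^3 - 7x^2 - 3x + 2:
Signs of coefficients: -, +, -, -, -, +
Number of sign changes: 3
Possible negative real roots: 3, 1

Positive roots: 2 or 0; Negative roots: 3 or 1


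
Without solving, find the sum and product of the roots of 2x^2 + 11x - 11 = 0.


By Vieta's formulas for ax^2 + bx + c = 0:
  Sum of roots = -b/a
  Product of roots = c/a

Here a = 2, b = 11, c = -11
Sum = -(11)/2 = -11/2
Product = -11/2 = -11/2

Sum = -11/2, Product = -11/2


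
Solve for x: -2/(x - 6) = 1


Multiply both sides by (x - 6): -2 = 1(x - 6)
Distribute: -2 = x - 6
x = -2 + 6 = 4
x = 4

x = 4


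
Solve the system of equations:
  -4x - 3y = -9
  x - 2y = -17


Using Cramer's rule:
Determinant D = (-4)(-2) - (1)(-3) = 8 + 3 = 11
Dx = (-9)(-2) - (-17)(-3) = 18 - 51 = -33
Dy = (-4)(-17) - (1)(-9) = 68 + 9 = 77
x = Dx/D = -33/11 = -3
y = Dy/D = 77/11 = 7

x = -3, y = 7


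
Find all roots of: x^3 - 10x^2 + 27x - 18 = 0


Let p(x) = x^3 - 10x^2 + 27x - 18. By the rational root theorem (leading coefficient 1), any rational root is an integer divisor of 18: try ±1, ±2, ... in turn.
Test x = 1: value = 0 ✓, so (x - 1) is a factor.
Synthetic division by (x - 1): bring down 1; 1(1) - 10 = -9; (-9)(1) + 27 = 18; 18(1) - 18 = 0 → quotient x^2 - 9x + 18, remainder 0.
Solve the quadratic x^2 - 9x + 18 = 0: discriminant = (-9)^2 - 4(1)(18) = 81 - 72 = 9.
sqrt(9) = 3, so x = (9 ± 3)/2: x = 6 or x = 3.
Collecting all roots found:

x = 1, x = 3, x = 6


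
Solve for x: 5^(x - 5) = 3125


Express both sides with the same base.
3125 = 5^5
Since the bases match, equate exponents: x - 5 = 5
So x = 5 - (-5) = 10

x = 10


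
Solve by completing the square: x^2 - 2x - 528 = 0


Start: x^2 - 2x - 528 = 0
Move constant: x^2 - 2x = 528
Half of -2 is -1, squared is 1
Add 1 to both sides: x^2 - 2x + 1 = 529
(x - 1)^2 = 529
x - 1 = ±23
x = 1 + 23 = 24 or x = 1 - 23 = -22

x = -22, x = 24


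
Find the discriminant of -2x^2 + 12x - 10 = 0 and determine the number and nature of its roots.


For ax^2 + bx + c = 0, discriminant D = b^2 - 4ac
Here a = -2, b = 12, c = -10
D = (12)^2 - 4(-2)(-10) = 144 - 80 = 64

D = 64 > 0 and is a perfect square (sqrt = 8)
The equation has 2 distinct real rational roots.

Discriminant = 64, 2 distinct real rational roots


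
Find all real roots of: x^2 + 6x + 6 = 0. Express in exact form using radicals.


Using the quadratic formula: x = (-b ± sqrt(b^2 - 4ac)) / (2a)
Here a = 1, b = 6, c = 6
Discriminant = b^2 - 4ac = 6^2 - 4(1)(6) = 36 - 24 = 12
Since discriminant = 12 > 0, there are two real roots.
x = (-6 ± 2*sqrt(3)) / 2
Simplifying: x = -3 ± sqrt(3)
Numerically: x ≈ -1.2679 or x ≈ -4.7321

x = -3 + sqrt(3) or x = -3 - sqrt(3)


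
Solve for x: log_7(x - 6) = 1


Convert to exponential form: x - 6 = 7^1 = 7
x = 7 + 6 = 13
Check: log_7(13 - 6) = log_7(7) = log_7(7) = 1 ✓

x = 13


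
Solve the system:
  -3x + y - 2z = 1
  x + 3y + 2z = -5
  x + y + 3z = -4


Using Cramer's rule. Expand each determinant along the first row.
D  = (-3)*[3*3 - 2*1] - 1*[1*3 - 2*1] + (-2)*[1*1 - 3*1]
  = (-3)*(7) - 1*(1) + (-2)*(-2) = -18
Dx = 1*[3*3 - 2*1] - 1*[(-5)*3 - 2*(-4)] + (-2)*[(-5)*1 - 3*(-4)]
  = 1*(7) - 1*(-7) + (-2)*(7) = 0
Dy = (-3)*[(-5)*3 - 2*(-4)] - 1*[1*3 - 2*1] + (-2)*[1*(-4) - (-5)*1]
  = (-3)*(-7) - 1*(1) + (-2)*(1) = 18
Dz = (-3)*[3*(-4) - (-5)*1] - 1*[1*(-4) - (-5)*1] + 1*[1*1 - 3*1]
  = (-3)*(-7) - 1*(1) + 1*(-2) = 18
x = Dx/D = 0/-18 = 0, y = Dy/D = 18/-18 = -1, z = Dz/D = 18/-18 = -1
Check eq1: (-3)(0) + (1)(-1) + (-2)(-1) = 1 = 1 ✓
Check eq2: (1)(0) + (3)(-1) + (2)(-1) = -5 = -5 ✓
Check eq3: (1)(0) + (1)(-1) + (3)(-1) = -4 = -4 ✓

x = 0, y = -1, z = -1


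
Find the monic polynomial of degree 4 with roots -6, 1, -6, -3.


A monic polynomial with roots -6, 1, -6, -3 is:
p(x) = (x + 6)(x - 1)(x + 6)(x + 3)
After multiplying by (x + 6): x + 6
After multiplying by (x - 1): x^2 + 5x - 6
After multiplying by (x + 6): x^3 + 11x^2 + 24x - 36
After multiplying by (x + 3): x^4 + 14x^3 + 57x^2 + 36x - 108

x^4 + 14x^3 + 57x^2 + 36x - 108


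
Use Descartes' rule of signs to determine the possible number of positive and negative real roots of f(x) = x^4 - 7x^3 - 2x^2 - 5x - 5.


Descartes' rule of signs:

For positive roots, count sign changes in f(x) = x^4 - 7x^3 - 2x^2 - 5x - 5:
Signs of coefficients: +, -, -, -, -
Number of sign changes: 1
Possible positive real roots: 1

For negative roots, examine f(-x) = x^4 + 7x^3 - 2x^2 + 5x - 5:
Signs of coefficients: +, +, -, +, -
Number of sign changes: 3
Possible negative real roots: 3, 1

Positive roots: 1; Negative roots: 3 or 1


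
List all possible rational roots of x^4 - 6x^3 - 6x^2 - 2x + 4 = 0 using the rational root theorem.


Rational root theorem: possible roots are ±p/q where:
  p divides the constant term (4): p ∈ {1, 2, 4}
  q divides the leading coefficient (1): q ∈ {1}

All possible rational roots: -4, -2, -1, 1, 2, 4

-4, -2, -1, 1, 2, 4


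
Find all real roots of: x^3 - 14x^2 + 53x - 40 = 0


Let p(x) = x^3 - 14x^2 + 53x - 40. By the rational root theorem (leading coefficient 1), any rational root is an integer divisor of 40: try ±1, ±2, ... in turn.
Test x = 1: value = 0 ✓, so (x - 1) is a factor.
Synthetic division by (x - 1): bring down 1; 1(1) - 14 = -13; (-13)(1) + 53 = 40; 40(1) - 40 = 0 → quotient x^2 - 13x + 40, remainder 0.
Solve the quadratic x^2 - 13x + 40 = 0: discriminant = (-13)^2 - 4(1)(40) = 169 - 160 = 9.
sqrt(9) = 3, so x = (13 ± 3)/2: x = 8 or x = 5.

x = 1, x = 5, x = 8


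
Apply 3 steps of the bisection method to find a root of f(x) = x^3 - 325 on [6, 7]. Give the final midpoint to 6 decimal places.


f(x) = x^3 - 325
f(6) = -109 < 0
f(7) = 18 > 0

Step 1: midpoint = (6.000000 + 7.000000)/2 = 6.500000
  f(6.500000) = -50.375000
  f(mid) < 0, so root is in [6.500000, 7.000000]

Step 2: midpoint = (6.500000 + 7.000000)/2 = 6.750000
  f(6.750000) = -17.453125
  f(mid) < 0, so root is in [6.750000, 7.000000]

Step 3: midpoint = (6.750000 + 7.000000)/2 = 6.875000
  f(6.875000) = -0.048828
  f(mid) < 0, so root is in [6.875000, 7.000000]

midpoint = 6.875000


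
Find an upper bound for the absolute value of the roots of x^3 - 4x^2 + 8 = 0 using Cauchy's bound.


Cauchy's bound: all roots r satisfy |r| <= 1 + max(|a_i/a_n|) for i = 0,...,n-1
where a_n is the leading coefficient.

Coefficients: [1, -4, 0, 8]
Leading coefficient a_n = 1
Ratios |a_i/a_n|: 4, 0, 8
Maximum ratio: 8
Cauchy's bound: |r| <= 1 + 8 = 9

Upper bound = 9


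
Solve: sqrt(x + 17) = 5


Square both sides: x + 17 = 5^2 = 25
x = 25 - 17 = 8
x = 8
Check: sqrt(1*8 + 17) = sqrt(25) = 5 ✓

x = 8


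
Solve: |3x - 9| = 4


An absolute value equation |expr| = 4 gives two cases:
Case 1: 3x - 9 = 4
  3x = 13, so x = 13/3
Case 2: 3x - 9 = -4
  3x = 5, so x = 5/3

x = 5/3, x = 13/3


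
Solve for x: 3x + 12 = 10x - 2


Starting with: 3x + 12 = 10x - 2
Move all x terms to left: (3 - 10)x = -2 - 12
Simplify: -7x = -14
Divide both sides by -7: x = 2

x = 2


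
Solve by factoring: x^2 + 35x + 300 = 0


We need two numbers that multiply to 300 and add to 35.
Those numbers are 20 and 15 (since 20 * 15 = 300 and 20 + 15 = 35).
So x^2 + 35x + 300 = (x + 20)(x + 15) = 0
Setting each factor to zero: x = -20 or x = -15

x = -20, x = -15


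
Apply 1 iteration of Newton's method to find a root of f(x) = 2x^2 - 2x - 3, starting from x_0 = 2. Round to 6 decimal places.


Newton's method: x_(n+1) = x_n - f(x_n)/f'(x_n)
f(x) = 2x^2 - 2x - 3
f'(x) = 4x - 2

Iteration 1:
  f(2.000000) = 1.000000
  f'(2.000000) = 6.000000
  x_1 = 2.000000 - (1.000000)/(6.000000) = 1.833333

x_1 = 1.833333


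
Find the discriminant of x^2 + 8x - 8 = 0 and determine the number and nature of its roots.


For ax^2 + bx + c = 0, discriminant D = b^2 - 4ac
Here a = 1, b = 8, c = -8
D = (8)^2 - 4(1)(-8) = 64 + 32 = 96

D = 96 > 0 but not a perfect square
The equation has 2 distinct real irrational roots.

Discriminant = 96, 2 distinct real irrational roots


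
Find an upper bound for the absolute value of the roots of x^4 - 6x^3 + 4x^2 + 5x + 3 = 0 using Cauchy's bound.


Cauchy's bound: all roots r satisfy |r| <= 1 + max(|a_i/a_n|) for i = 0,...,n-1
where a_n is the leading coefficient.

Coefficients: [1, -6, 4, 5, 3]
Leading coefficient a_n = 1
Ratios |a_i/a_n|: 6, 4, 5, 3
Maximum ratio: 6
Cauchy's bound: |r| <= 1 + 6 = 7

Upper bound = 7


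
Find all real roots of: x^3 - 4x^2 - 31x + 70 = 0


Let p(x) = x^3 - 4x^2 - 31x + 70. By the rational root theorem (leading coefficient 1), any rational root is an integer divisor of 70: try ±1, ±2, ... in turn.
Test x = 1: value = 36 ≠ 0.
Test x = -1: value = 96 ≠ 0.
Test x = 2: value = 0 ✓, so (x - 2) is a factor.
Synthetic division by (x - 2): bring down 1; 1(2) - 4 = -2; (-2)(2) - 31 = -35; (-35)(2) + 70 = 0 → quotient x^2 - 2x - 35, remainder 0.
Solve the quadratic x^2 - 2x - 35 = 0: discriminant = (-2)^2 - 4(1)(-35) = 4 + 140 = 144.
sqrt(144) = 12, so x = (2 ± 12)/2: x = 7 or x = -5.

x = -5, x = 2, x = 7


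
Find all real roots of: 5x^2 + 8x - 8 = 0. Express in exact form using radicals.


Using the quadratic formula: x = (-b ± sqrt(b^2 - 4ac)) / (2a)
Here a = 5, b = 8, c = -8
Discriminant = b^2 - 4ac = 8^2 - 4(5)(-8) = 64 + 160 = 224
Since discriminant = 224 > 0, there are two real roots.
x = (-8 ± 4*sqrt(14)) / 10
Simplifying: x = (-4 ± 2*sqrt(14)) / 5
Numerically: x ≈ 0.6967 or x ≈ -2.2967

x = (-4 + 2*sqrt(14)) / 5 or x = (-4 - 2*sqrt(14)) / 5


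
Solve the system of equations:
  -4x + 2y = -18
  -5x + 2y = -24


Using Cramer's rule:
Determinant D = (-4)(2) - (-5)(2) = -8 + 10 = 2
Dx = (-18)(2) - (-24)(2) = -36 + 48 = 12
Dy = (-4)(-24) - (-5)(-18) = 96 - 90 = 6
x = Dx/D = 12/2 = 6
y = Dy/D = 6/2 = 3

x = 6, y = 3


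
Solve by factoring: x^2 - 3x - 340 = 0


We need two numbers that multiply to -340 and add to -3.
Those numbers are -20 and 17 (since (-20) * 17 = -340 and (-20) + 17 = -3).
So x^2 - 3x - 340 = (x - 20)(x + 17) = 0
Setting each factor to zero: x = 20 or x = -17

x = -17, x = 20


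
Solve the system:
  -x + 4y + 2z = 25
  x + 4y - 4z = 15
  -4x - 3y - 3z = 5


Using Cramer's rule. Expand each determinant along the first row.
D  = (-1)*[4*(-3) - (-4)*(-3)] - 4*[1*(-3) - (-4)*(-4)] + 2*[1*(-3) - 4*(-4)]
  = (-1)*(-24) - 4*(-19) + 2*(13) = 126
Dx = 25*[4*(-3) - (-4)*(-3)] - 4*[15*(-3) - (-4)*5] + 2*[15*(-3) - 4*5]
  = 25*(-24) - 4*(-25) + 2*(-65) = -630
Dy = (-1)*[15*(-3) - (-4)*5] - 25*[1*(-3) - (-4)*(-4)] + 2*[1*5 - 15*(-4)]
  = (-1)*(-25) - 25*(-19) + 2*(65) = 630
Dz = (-1)*[4*5 - 15*(-3)] - 4*[1*5 - 15*(-4)] + 25*[1*(-3) - 4*(-4)]
  = (-1)*(65) - 4*(65) + 25*(13) = 0
x = Dx/D = -630/126 = -5, y = Dy/D = 630/126 = 5, z = Dz/D = 0/126 = 0
Check eq1: (-1)(-5) + (4)(5) + (2)(0) = 25 = 25 ✓
Check eq2: (1)(-5) + (4)(5) + (-4)(0) = 15 = 15 ✓
Check eq3: (-4)(-5) + (-3)(5) + (-3)(0) = 5 = 5 ✓

x = -5, y = 5, z = 0


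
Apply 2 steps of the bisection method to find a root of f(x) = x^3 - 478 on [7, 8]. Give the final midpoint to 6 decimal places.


f(x) = x^3 - 478
f(7) = -135 < 0
f(8) = 34 > 0

Step 1: midpoint = (7.000000 + 8.000000)/2 = 7.500000
  f(7.500000) = -56.125000
  f(mid) < 0, so root is in [7.500000, 8.000000]

Step 2: midpoint = (7.500000 + 8.000000)/2 = 7.750000
  f(7.750000) = -12.515625
  f(mid) < 0, so root is in [7.750000, 8.000000]

midpoint = 7.750000


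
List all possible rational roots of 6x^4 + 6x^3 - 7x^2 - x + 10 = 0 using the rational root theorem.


Rational root theorem: possible roots are ±p/q where:
  p divides the constant term (10): p ∈ {1, 2, 5, 10}
  q divides the leading coefficient (6): q ∈ {1, 2, 3, 6}

All possible rational roots: -10, -5, -10/3, -5/2, -2, -5/3, -1, -5/6, -2/3, -1/2, -1/3, -1/6, 1/6, 1/3, 1/2, 2/3, 5/6, 1, 5/3, 2, 5/2, 10/3, 5, 10

-10, -5, -10/3, -5/2, -2, -5/3, -1, -5/6, -2/3, -1/2, -1/3, -1/6, 1/6, 1/3, 1/2, 2/3, 5/6, 1, 5/3, 2, 5/2, 10/3, 5, 10


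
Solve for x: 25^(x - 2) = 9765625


Express both sides with the same base.
9765625 = 25^5
Since the bases match, equate exponents: x - 2 = 5
So x = 5 - (-2) = 7

x = 7


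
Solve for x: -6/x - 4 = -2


Subtract -4 from both sides: -6/x = 2
Multiply both sides by x: -6 = 2 * x
Divide by 2: x = -3

x = -3


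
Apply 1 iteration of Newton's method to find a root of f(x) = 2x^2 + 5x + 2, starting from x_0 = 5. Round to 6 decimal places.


Newton's method: x_(n+1) = x_n - f(x_n)/f'(x_n)
f(x) = 2x^2 + 5x + 2
f'(x) = 4x + 5

Iteration 1:
  f(5.000000) = 77.000000
  f'(5.000000) = 25.000000
  x_1 = 5.000000 - (77.000000)/(25.000000) = 1.920000

x_1 = 1.920000


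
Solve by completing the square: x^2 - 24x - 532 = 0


Start: x^2 - 24x - 532 = 0
Move constant: x^2 - 24x = 532
Half of -24 is -12, squared is 144
Add 144 to both sides: x^2 - 24x + 144 = 676
(x - 12)^2 = 676
x - 12 = ±26
x = 12 + 26 = 38 or x = 12 - 26 = -14

x = -14, x = 38


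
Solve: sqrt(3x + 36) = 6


Square both sides: 3x + 36 = 6^2 = 36
3x = 36 - 36 = 0
x = 0
Check: sqrt(3*0 + 36) = sqrt(36) = 6 ✓

x = 0


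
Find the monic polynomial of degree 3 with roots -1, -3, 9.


A monic polynomial with roots -1, -3, 9 is:
p(x) = (x + 1)(x + 3)(x - 9)
After multiplying by (x + 1): x + 1
After multiplying by (x + 3): x^2 + 4x + 3
After multiplying by (x - 9): x^3 - 5x^2 - 33x - 27

x^3 - 5x^2 - 33x - 27


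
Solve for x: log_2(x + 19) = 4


Convert to exponential form: x + 19 = 2^4 = 16
x = 16 - 19 = -3
Check: log_2(-3 + 19) = log_2(16) = log_2(16) = 4 ✓

x = -3


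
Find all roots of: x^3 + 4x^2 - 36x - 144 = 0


Let p(x) = x^3 + 4x^2 - 36x - 144. By the rational root theorem (leading coefficient 1), any rational root is an integer divisor of 144: try ±1, ±2, ... in turn.
Test x = 1: value = -175 ≠ 0.
Test x = -1: value = -105 ≠ 0.
Test x = 2: value = -192 ≠ 0.
Test x = -2: value = -64 ≠ 0.
Test x = 3: value = -189 ≠ 0.
Test x = -3: value = -27 ≠ 0.
Test x = 4: value = -160 ≠ 0.
Test x = -4: value = 0 ✓, so (x + 4) is a factor.
Synthetic division by (x + 4): bring down 1; 1(-4) + 4 = 0; 0(-4) - 36 = -36; (-36)(-4) - 144 = 0 → quotient x^2 - 36, remainder 0.
Solve the quadratic x^2 - 36 = 0: discriminant = 0^2 - 4(1)(-36) = 0 + 144 = 144.
sqrt(144) = 12, so x = (0 ± 12)/2: x = 6 or x = -6.
Collecting all roots found:

x = -6, x = -4, x = 6


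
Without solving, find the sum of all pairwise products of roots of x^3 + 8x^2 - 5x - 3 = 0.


By Vieta's formulas for x^3 + bx^2 + cx + d = 0:
  r1 + r2 + r3 = -b/a = -8
  r1*r2 + r1*r3 + r2*r3 = c/a = -5
  r1*r2*r3 = -d/a = 3


Sum of pairwise products = -5


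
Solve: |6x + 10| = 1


An absolute value equation |expr| = 1 gives two cases:
Case 1: 6x + 10 = 1
  6x = -9, so x = -3/2
Case 2: 6x + 10 = -1
  6x = -11, so x = -11/6

x = -11/6, x = -3/2


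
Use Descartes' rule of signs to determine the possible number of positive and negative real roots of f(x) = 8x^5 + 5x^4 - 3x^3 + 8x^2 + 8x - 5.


Descartes' rule of signs:

For positive roots, count sign changes in f(x) = 8x^5 + 5x^4 - 3x^3 + 8x^2 + 8x - 5:
Signs of coefficients: +, +, -, +, +, -
Number of sign changes: 3
Possible positive real roots: 3, 1

For negative roots, examine f(-x) = -8x^5 + 5x^4 + 3x^3 + 8x^2 - 8x - 5:
Signs of coefficients: -, +, +, +, -, -
Number of sign changes: 2
Possible negative real roots: 2, 0

Positive roots: 3 or 1; Negative roots: 2 or 0


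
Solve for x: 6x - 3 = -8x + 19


Starting with: 6x - 3 = -8x + 19
Move all x terms to left: (6 + 8)x = 19 + 3
Simplify: 14x = 22
Divide both sides by 14: x = 11/7

x = 11/7


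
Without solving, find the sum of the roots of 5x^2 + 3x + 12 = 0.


By Vieta's formulas for ax^2 + bx + c = 0:
  Sum of roots = -b/a
  Product of roots = c/a

Here a = 5, b = 3, c = 12
Sum = -(3)/5 = -3/5
Product = 12/5 = 12/5

Sum = -3/5


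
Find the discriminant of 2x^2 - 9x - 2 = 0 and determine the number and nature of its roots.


For ax^2 + bx + c = 0, discriminant D = b^2 - 4ac
Here a = 2, b = -9, c = -2
D = (-9)^2 - 4(2)(-2) = 81 + 16 = 97

D = 97 > 0 but not a perfect square
The equation has 2 distinct real irrational roots.

Discriminant = 97, 2 distinct real irrational roots


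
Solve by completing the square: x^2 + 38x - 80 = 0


Start: x^2 + 38x - 80 = 0
Move constant: x^2 + 38x = 80
Half of 38 is 19, squared is 361
Add 361 to both sides: x^2 + 38x + 361 = 441
(x + 19)^2 = 441
x + 19 = ±21
x = -19 + 21 = 2 or x = -19 - 21 = -40

x = -40, x = 2


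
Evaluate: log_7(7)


We need the exponent such that 7^? = 7
7^1 = 7
Therefore log_7(7) = 1

1


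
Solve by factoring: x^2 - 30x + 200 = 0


We need two numbers that multiply to 200 and add to -30.
Those numbers are -20 and -10 (since (-20) * (-10) = 200 and (-20) + (-10) = -30).
So x^2 - 30x + 200 = (x - 20)(x - 10) = 0
Setting each factor to zero: x = 20 or x = 10

x = 10, x = 20


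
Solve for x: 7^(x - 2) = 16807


Express both sides with the same base.
16807 = 7^5
Since the bases match, equate exponents: x - 2 = 5
So x = 5 - (-2) = 7

x = 7


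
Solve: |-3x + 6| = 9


An absolute value equation |expr| = 9 gives two cases:
Case 1: -3x + 6 = 9
  -3x = 3, so x = -1
Case 2: -3x + 6 = -9
  -3x = -15, so x = 5

x = -1, x = 5


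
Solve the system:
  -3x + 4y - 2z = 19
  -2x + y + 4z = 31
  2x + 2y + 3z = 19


Using Cramer's rule. Expand each determinant along the first row.
D  = (-3)*[1*3 - 4*2] - 4*[(-2)*3 - 4*2] + (-2)*[(-2)*2 - 1*2]
  = (-3)*(-5) - 4*(-14) + (-2)*(-6) = 83
Dx = 19*[1*3 - 4*2] - 4*[31*3 - 4*19] + (-2)*[31*2 - 1*19]
  = 19*(-5) - 4*(17) + (-2)*(43) = -249
Dy = (-3)*[31*3 - 4*19] - 19*[(-2)*3 - 4*2] + (-2)*[(-2)*19 - 31*2]
  = (-3)*(17) - 19*(-14) + (-2)*(-100) = 415
Dz = (-3)*[1*19 - 31*2] - 4*[(-2)*19 - 31*2] + 19*[(-2)*2 - 1*2]
  = (-3)*(-43) - 4*(-100) + 19*(-6) = 415
x = Dx/D = -249/83 = -3, y = Dy/D = 415/83 = 5, z = Dz/D = 415/83 = 5
Check eq1: (-3)(-3) + (4)(5) + (-2)(5) = 19 = 19 ✓
Check eq2: (-2)(-3) + (1)(5) + (4)(5) = 31 = 31 ✓
Check eq3: (2)(-3) + (2)(5) + (3)(5) = 19 = 19 ✓

x = -3, y = 5, z = 5


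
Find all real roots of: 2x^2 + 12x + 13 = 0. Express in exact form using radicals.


Using the quadratic formula: x = (-b ± sqrt(b^2 - 4ac)) / (2a)
Here a = 2, b = 12, c = 13
Discriminant = b^2 - 4ac = 12^2 - 4(2)(13) = 144 - 104 = 40
Since discriminant = 40 > 0, there are two real roots.
x = (-12 ± 2*sqrt(10)) / 4
Simplifying: x = (-6 ± sqrt(10)) / 2
Numerically: x ≈ -1.4189 or x ≈ -4.5811

x = (-6 + sqrt(10)) / 2 or x = (-6 - sqrt(10)) / 2


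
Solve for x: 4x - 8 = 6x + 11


Starting with: 4x - 8 = 6x + 11
Move all x terms to left: (4 - 6)x = 11 + 8
Simplify: -2x = 19
Divide both sides by -2: x = -19/2

x = -19/2


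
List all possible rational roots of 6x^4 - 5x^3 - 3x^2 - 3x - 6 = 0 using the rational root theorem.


Rational root theorem: possible roots are ±p/q where:
  p divides the constant term (-6): p ∈ {1, 2, 3, 6}
  q divides the leading coefficient (6): q ∈ {1, 2, 3, 6}

All possible rational roots: -6, -3, -2, -3/2, -1, -2/3, -1/2, -1/3, -1/6, 1/6, 1/3, 1/2, 2/3, 1, 3/2, 2, 3, 6

-6, -3, -2, -3/2, -1, -2/3, -1/2, -1/3, -1/6, 1/6, 1/3, 1/2, 2/3, 1, 3/2, 2, 3, 6


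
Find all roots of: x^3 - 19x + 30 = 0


Let p(x) = x^3 - 19x + 30. By the rational root theorem (leading coefficient 1), any rational root is an integer divisor of 30: try ±1, ±2, ... in turn.
Test x = 1: value = 12 ≠ 0.
Test x = -1: value = 48 ≠ 0.
Test x = 2: value = 0 ✓, so (x - 2) is a factor.
Synthetic division by (x - 2): bring down 1; 1(2) + 0 = 2; 2(2) - 19 = -15; (-15)(2) + 30 = 0 → quotient x^2 + 2x - 15, remainder 0.
Solve the quadratic x^2 + 2x - 15 = 0: discriminant = 2^2 - 4(1)(-15) = 4 + 60 = 64.
sqrt(64) = 8, so x = (-2 ± 8)/2: x = 3 or x = -5.
Collecting all roots found:

x = -5, x = 2, x = 3


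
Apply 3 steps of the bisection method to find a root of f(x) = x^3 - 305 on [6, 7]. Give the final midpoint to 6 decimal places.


f(x) = x^3 - 305
f(6) = -89 < 0
f(7) = 38 > 0

Step 1: midpoint = (6.000000 + 7.000000)/2 = 6.500000
  f(6.500000) = -30.375000
  f(mid) < 0, so root is in [6.500000, 7.000000]

Step 2: midpoint = (6.500000 + 7.000000)/2 = 6.750000
  f(6.750000) = 2.546875
  f(mid) > 0, so root is in [6.500000, 6.750000]

Step 3: midpoint = (6.500000 + 6.750000)/2 = 6.625000
  f(6.625000) = -14.224609
  f(mid) < 0, so root is in [6.625000, 6.750000]

midpoint = 6.625000


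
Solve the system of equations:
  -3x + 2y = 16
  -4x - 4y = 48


Using Cramer's rule:
Determinant D = (-3)(-4) - (-4)(2) = 12 + 8 = 20
Dx = (16)(-4) - (48)(2) = -64 - 96 = -160
Dy = (-3)(48) - (-4)(16) = -144 + 64 = -80
x = Dx/D = -160/20 = -8
y = Dy/D = -80/20 = -4

x = -8, y = -4


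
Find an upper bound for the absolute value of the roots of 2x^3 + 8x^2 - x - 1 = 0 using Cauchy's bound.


Cauchy's bound: all roots r satisfy |r| <= 1 + max(|a_i/a_n|) for i = 0,...,n-1
where a_n is the leading coefficient.

Coefficients: [2, 8, -1, -1]
Leading coefficient a_n = 2
Ratios |a_i/a_n|: 4, 1/2, 1/2
Maximum ratio: 4
Cauchy's bound: |r| <= 1 + 4 = 5

Upper bound = 5


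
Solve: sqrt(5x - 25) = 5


Square both sides: 5x - 25 = 5^2 = 25
5x = 25 + 25 = 50
x = 10
Check: sqrt(5*10 - 25) = sqrt(25) = 5 ✓

x = 10


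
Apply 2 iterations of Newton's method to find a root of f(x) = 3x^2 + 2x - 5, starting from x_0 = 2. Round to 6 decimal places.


Newton's method: x_(n+1) = x_n - f(x_n)/f'(x_n)
f(x) = 3x^2 + 2x - 5
f'(x) = 6x + 2

Iteration 1:
  f(2.000000) = 11.000000
  f'(2.000000) = 14.000000
  x_1 = 2.000000 - (11.000000)/(14.000000) = 1.214286

Iteration 2:
  f(1.214286) = 1.852041
  f'(1.214286) = 9.285714
  x_2 = 1.214286 - (1.852041)/(9.285714) = 1.014835

x_2 = 1.014835


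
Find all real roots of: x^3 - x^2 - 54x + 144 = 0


Let p(x) = x^3 - x^2 - 54x + 144. By the rational root theorem (leading coefficient 1), any rational root is an integer divisor of 144: try ±1, ±2, ... in turn.
Test x = 1: value = 90 ≠ 0.
Test x = -1: value = 196 ≠ 0.
Test x = 2: value = 40 ≠ 0.
Test x = -2: value = 240 ≠ 0.
Test x = 3: value = 0 ✓, so (x - 3) is a factor.
Synthetic division by (x - 3): bring down 1; 1(3) - 1 = 2; 2(3) - 54 = -48; (-48)(3) + 144 = 0 → quotient x^2 + 2x - 48, remainder 0.
Solve the quadratic x^2 + 2x - 48 = 0: discriminant = 2^2 - 4(1)(-48) = 4 + 192 = 196.
sqrt(196) = 14, so x = (-2 ± 14)/2: x = 6 or x = -8.

x = -8, x = 3, x = 6


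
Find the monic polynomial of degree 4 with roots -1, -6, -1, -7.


A monic polynomial with roots -1, -6, -1, -7 is:
p(x) = (x + 1)(x + 6)(x + 1)(x + 7)
After multiplying by (x + 1): x + 1
After multiplying by (x + 6): x^2 + 7x + 6
After multiplying by (x + 1): x^3 + 8x^2 + 13x + 6
After multiplying by (x + 7): x^4 + 15x^3 + 69x^2 + 97x + 42

x^4 + 15x^3 + 69x^2 + 97x + 42


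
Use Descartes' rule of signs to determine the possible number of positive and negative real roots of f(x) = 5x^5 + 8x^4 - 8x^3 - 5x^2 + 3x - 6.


Descartes' rule of signs:

For positive roots, count sign changes in f(x) = 5x^5 + 8x^4 - 8x^3 - 5x^2 + 3x - 6:
Signs of coefficients: +, +, -, -, +, -
Number of sign changes: 3
Possible positive real roots: 3, 1

For negative roots, examine f(-x) = -5x^5 + 8x^4 + 8x^3 - 5x^2 - 3x - 6:
Signs of coefficients: -, +, +, -, -, -
Number of sign changes: 2
Possible negative real roots: 2, 0

Positive roots: 3 or 1; Negative roots: 2 or 0


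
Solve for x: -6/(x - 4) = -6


Multiply both sides by (x - 4): -6 = -6(x - 4)
Distribute: -6 = -6x + 24
-6x = -6 - 24 = -30
x = 5

x = 5


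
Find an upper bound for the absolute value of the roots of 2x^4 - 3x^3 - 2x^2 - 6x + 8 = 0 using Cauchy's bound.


Cauchy's bound: all roots r satisfy |r| <= 1 + max(|a_i/a_n|) for i = 0,...,n-1
where a_n is the leading coefficient.

Coefficients: [2, -3, -2, -6, 8]
Leading coefficient a_n = 2
Ratios |a_i/a_n|: 3/2, 1, 3, 4
Maximum ratio: 4
Cauchy's bound: |r| <= 1 + 4 = 5

Upper bound = 5


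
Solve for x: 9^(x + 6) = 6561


Express both sides with the same base.
6561 = 9^4
Since the bases match, equate exponents: x + 6 = 4
So x = 4 - (6) = -2

x = -2


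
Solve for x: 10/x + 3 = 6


Subtract 3 from both sides: 10/x = 3
Multiply both sides by x: 10 = 3 * x
Divide by 3: x = 10/3

x = 10/3


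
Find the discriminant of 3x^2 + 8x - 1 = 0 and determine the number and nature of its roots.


For ax^2 + bx + c = 0, discriminant D = b^2 - 4ac
Here a = 3, b = 8, c = -1
D = (8)^2 - 4(3)(-1) = 64 + 12 = 76

D = 76 > 0 but not a perfect square
The equation has 2 distinct real irrational roots.

Discriminant = 76, 2 distinct real irrational roots


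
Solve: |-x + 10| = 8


An absolute value equation |expr| = 8 gives two cases:
Case 1: -x + 10 = 8
  -x = -2, so x = 2
Case 2: -x + 10 = -8
  -x = -18, so x = 18

x = 2, x = 18


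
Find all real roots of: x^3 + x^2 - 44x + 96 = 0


Let p(x) = x^3 + x^2 - 44x + 96. By the rational root theorem (leading coefficient 1), any rational root is an integer divisor of 96: try ±1, ±2, ... in turn.
Test x = 1: value = 54 ≠ 0.
Test x = -1: value = 140 ≠ 0.
Test x = 2: value = 20 ≠ 0.
Test x = -2: value = 180 ≠ 0.
Test x = 3: value = 0 ✓, so (x - 3) is a factor.
Synthetic division by (x - 3): bring down 1; 1(3) + 1 = 4; 4(3) - 44 = -32; (-32)(3) + 96 = 0 → quotient x^2 + 4x - 32, remainder 0.
Solve the quadratic x^2 + 4x - 32 = 0: discriminant = 4^2 - 4(1)(-32) = 16 + 128 = 144.
sqrt(144) = 12, so x = (-4 ± 12)/2: x = 4 or x = -8.

x = -8, x = 3, x = 4


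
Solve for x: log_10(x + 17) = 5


Convert to exponential form: x + 17 = 10^5 = 100000
x = 100000 - 17 = 99983
Check: log_10(99983 + 17) = log_10(100000) = log_10(100000) = 5 ✓

x = 99983


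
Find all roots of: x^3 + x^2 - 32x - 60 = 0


Let p(x) = x^3 + x^2 - 32x - 60. By the rational root theorem (leading coefficient 1), any rational root is an integer divisor of 60: try ±1, ±2, ... in turn.
Test x = 1: value = -90 ≠ 0.
Test x = -1: value = -28 ≠ 0.
Test x = 2: value = -112 ≠ 0.
Test x = -2: value = 0 ✓, so (x + 2) is a factor.
Synthetic division by (x + 2): bring down 1; 1(-2) + 1 = -1; (-1)(-2) - 32 = -30; (-30)(-2) - 60 = 0 → quotient x^2 - x - 30, remainder 0.
Solve the quadratic x^2 - x - 30 = 0: discriminant = (-1)^2 - 4(1)(-30) = 1 + 120 = 121.
sqrt(121) = 11, so x = (1 ± 11)/2: x = 6 or x = -5.
Collecting all roots found:

x = -5, x = -2, x = 6


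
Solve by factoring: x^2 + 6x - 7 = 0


We need two numbers that multiply to -7 and add to 6.
Those numbers are -1 and 7 (since (-1) * 7 = -7 and (-1) + 7 = 6).
So x^2 + 6x - 7 = (x - 1)(x + 7) = 0
Setting each factor to zero: x = 1 or x = -7

x = -7, x = 1


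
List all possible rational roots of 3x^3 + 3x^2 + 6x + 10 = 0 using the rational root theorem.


Rational root theorem: possible roots are ±p/q where:
  p divides the constant term (10): p ∈ {1, 2, 5, 10}
  q divides the leading coefficient (3): q ∈ {1, 3}

All possible rational roots: -10, -5, -10/3, -2, -5/3, -1, -2/3, -1/3, 1/3, 2/3, 1, 5/3, 2, 10/3, 5, 10

-10, -5, -10/3, -2, -5/3, -1, -2/3, -1/3, 1/3, 2/3, 1, 5/3, 2, 10/3, 5, 10


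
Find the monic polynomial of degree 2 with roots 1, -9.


A monic polynomial with roots 1, -9 is:
p(x) = (x - 1)(x + 9)
After multiplying by (x - 1): x - 1
After multiplying by (x + 9): x^2 + 8x - 9

x^2 + 8x - 9


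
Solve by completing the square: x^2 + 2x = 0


Start: x^2 + 2x + 0 = 0
Move constant: x^2 + 2x = 0
Half of 2 is 1, squared is 1
Add 1 to both sides: x^2 + 2x + 1 = 1
(x + 1)^2 = 1
x + 1 = ±1
x = -1 + 1 = 0 or x = -1 - 1 = -2

x = -2, x = 0


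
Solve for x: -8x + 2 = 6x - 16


Starting with: -8x + 2 = 6x - 16
Move all x terms to left: (-8 - 6)x = -16 - 2
Simplify: -14x = -18
Divide both sides by -14: x = 9/7

x = 9/7


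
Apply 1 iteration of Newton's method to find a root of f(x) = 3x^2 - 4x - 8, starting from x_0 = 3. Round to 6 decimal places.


Newton's method: x_(n+1) = x_n - f(x_n)/f'(x_n)
f(x) = 3x^2 - 4x - 8
f'(x) = 6x - 4

Iteration 1:
  f(3.000000) = 7.000000
  f'(3.000000) = 14.000000
  x_1 = 3.000000 - (7.000000)/(14.000000) = 2.500000

x_1 = 2.500000


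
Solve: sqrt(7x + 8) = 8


Square both sides: 7x + 8 = 8^2 = 64
7x = 64 - 8 = 56
x = 8
Check: sqrt(7*8 + 8) = sqrt(64) = 8 ✓

x = 8


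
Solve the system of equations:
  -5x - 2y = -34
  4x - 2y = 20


Using Cramer's rule:
Determinant D = (-5)(-2) - (4)(-2) = 10 + 8 = 18
Dx = (-34)(-2) - (20)(-2) = 68 + 40 = 108
Dy = (-5)(20) - (4)(-34) = -100 + 136 = 36
x = Dx/D = 108/18 = 6
y = Dy/D = 36/18 = 2

x = 6, y = 2


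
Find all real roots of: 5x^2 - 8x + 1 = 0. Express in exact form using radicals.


Using the quadratic formula: x = (-b ± sqrt(b^2 - 4ac)) / (2a)
Here a = 5, b = -8, c = 1
Discriminant = b^2 - 4ac = (-8)^2 - 4(5)(1) = 64 - 20 = 44
Since discriminant = 44 > 0, there are two real roots.
x = (8 ± 2*sqrt(11)) / 10
Simplifying: x = (4 ± sqrt(11)) / 5
Numerically: x ≈ 1.4633 or x ≈ 0.1367

x = (4 + sqrt(11)) / 5 or x = (4 - sqrt(11)) / 5


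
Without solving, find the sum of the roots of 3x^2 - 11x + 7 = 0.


By Vieta's formulas for ax^2 + bx + c = 0:
  Sum of roots = -b/a
  Product of roots = c/a

Here a = 3, b = -11, c = 7
Sum = -(-11)/3 = 11/3
Product = 7/3 = 7/3

Sum = 11/3


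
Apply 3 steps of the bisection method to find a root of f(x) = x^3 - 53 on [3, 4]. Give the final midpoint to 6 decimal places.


f(x) = x^3 - 53
f(3) = -26 < 0
f(4) = 11 > 0

Step 1: midpoint = (3.000000 + 4.000000)/2 = 3.500000
  f(3.500000) = -10.125000
  f(mid) < 0, so root is in [3.500000, 4.000000]

Step 2: midpoint = (3.500000 + 4.000000)/2 = 3.750000
  f(3.750000) = -0.265625
  f(mid) < 0, so root is in [3.750000, 4.000000]

Step 3: midpoint = (3.750000 + 4.000000)/2 = 3.875000
  f(3.875000) = 5.185547
  f(mid) > 0, so root is in [3.750000, 3.875000]

midpoint = 3.875000


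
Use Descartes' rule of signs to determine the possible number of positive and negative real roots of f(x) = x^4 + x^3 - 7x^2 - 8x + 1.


Descartes' rule of signs:

For positive roots, count sign changes in f(x) = x^4 + x^3 - 7x^2 - 8x + 1:
Signs of coefficients: +, +, -, -, +
Number of sign changes: 2
Possible positive real roots: 2, 0

For negative roots, examine f(-x) = x^4 - x^3 - 7x^2 + 8x + 1:
Signs of coefficients: +, -, -, +, +
Number of sign changes: 2
Possible negative real roots: 2, 0

Positive roots: 2 or 0; Negative roots: 2 or 0


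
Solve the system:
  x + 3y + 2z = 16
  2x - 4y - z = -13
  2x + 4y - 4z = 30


Using Cramer's rule. Expand each determinant along the first row.
D  = 1*[(-4)*(-4) - (-1)*4] - 3*[2*(-4) - (-1)*2] + 2*[2*4 - (-4)*2]
  = 1*(20) - 3*(-6) + 2*(16) = 70
Dx = 16*[(-4)*(-4) - (-1)*4] - 3*[(-13)*(-4) - (-1)*30] + 2*[(-13)*4 - (-4)*30]
  = 16*(20) - 3*(82) + 2*(68) = 210
Dy = 1*[(-13)*(-4) - (-1)*30] - 16*[2*(-4) - (-1)*2] + 2*[2*30 - (-13)*2]
  = 1*(82) - 16*(-6) + 2*(86) = 350
Dz = 1*[(-4)*30 - (-13)*4] - 3*[2*30 - (-13)*2] + 16*[2*4 - (-4)*2]
  = 1*(-68) - 3*(86) + 16*(16) = -70
x = Dx/D = 210/70 = 3, y = Dy/D = 350/70 = 5, z = Dz/D = -70/70 = -1
Check eq1: (1)(3) + (3)(5) + (2)(-1) = 16 = 16 ✓
Check eq2: (2)(3) + (-4)(5) + (-1)(-1) = -13 = -13 ✓
Check eq3: (2)(3) + (4)(5) + (-4)(-1) = 30 = 30 ✓

x = 3, y = 5, z = -1


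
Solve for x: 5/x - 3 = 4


Subtract -3 from both sides: 5/x = 7
Multiply both sides by x: 5 = 7 * x
Divide by 7: x = 5/7

x = 5/7


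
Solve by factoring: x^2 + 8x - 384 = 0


We need two numbers that multiply to -384 and add to 8.
Those numbers are 24 and -16 (since 24 * (-16) = -384 and 24 + (-16) = 8).
So x^2 + 8x - 384 = (x + 24)(x - 16) = 0
Setting each factor to zero: x = -24 or x = 16

x = -24, x = 16


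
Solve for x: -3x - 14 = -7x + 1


Starting with: -3x - 14 = -7x + 1
Move all x terms to left: (-3 + 7)x = 1 + 14
Simplify: 4x = 15
Divide both sides by 4: x = 15/4

x = 15/4


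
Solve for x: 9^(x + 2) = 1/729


Express both sides with the same base.
1/729 = 9^(-3)
Since the bases match, equate exponents: x + 2 = -3
So x = -3 - (2) = -5

x = -5


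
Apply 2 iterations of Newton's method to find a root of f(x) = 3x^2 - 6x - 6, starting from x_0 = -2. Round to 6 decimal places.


Newton's method: x_(n+1) = x_n - f(x_n)/f'(x_n)
f(x) = 3x^2 - 6x - 6
f'(x) = 6x - 6

Iteration 1:
  f(-2.000000) = 18.000000
  f'(-2.000000) = -18.000000
  x_1 = -2.000000 - (18.000000)/(-18.000000) = -1.000000

Iteration 2:
  f(-1.000000) = 3.000000
  f'(-1.000000) = -12.000000
  x_2 = -1.000000 - (3.000000)/(-12.000000) = -0.750000

x_2 = -0.750000


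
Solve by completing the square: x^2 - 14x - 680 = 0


Start: x^2 - 14x - 680 = 0
Move constant: x^2 - 14x = 680
Half of -14 is -7, squared is 49
Add 49 to both sides: x^2 - 14x + 49 = 729
(x - 7)^2 = 729
x - 7 = ±27
x = 7 + 27 = 34 or x = 7 - 27 = -20

x = -20, x = 34


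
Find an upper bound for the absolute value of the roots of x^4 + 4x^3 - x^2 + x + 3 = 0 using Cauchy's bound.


Cauchy's bound: all roots r satisfy |r| <= 1 + max(|a_i/a_n|) for i = 0,...,n-1
where a_n is the leading coefficient.

Coefficients: [1, 4, -1, 1, 3]
Leading coefficient a_n = 1
Ratios |a_i/a_n|: 4, 1, 1, 3
Maximum ratio: 4
Cauchy's bound: |r| <= 1 + 4 = 5

Upper bound = 5


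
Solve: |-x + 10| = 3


An absolute value equation |expr| = 3 gives two cases:
Case 1: -x + 10 = 3
  -x = -7, so x = 7
Case 2: -x + 10 = -3
  -x = -13, so x = 13

x = 7, x = 13


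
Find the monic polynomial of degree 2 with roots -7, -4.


A monic polynomial with roots -7, -4 is:
p(x) = (x + 7)(x + 4)
After multiplying by (x + 7): x + 7
After multiplying by (x + 4): x^2 + 11x + 28

x^2 + 11x + 28


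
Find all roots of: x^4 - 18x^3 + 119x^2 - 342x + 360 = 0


Let p(x) = x^4 - 18x^3 + 119x^2 - 342x + 360. By the rational root theorem (leading coefficient 1), any rational root is an integer divisor of 360: try ±1, ±2, ... in turn.
Test x = 1: value = 120 ≠ 0.
Test x = -1: value = 840 ≠ 0.
Test x = 2: value = 24 ≠ 0.
Test x = -2: value = 1680 ≠ 0.
Test x = 3: value = 0 ✓, so (x - 3) is a factor.
Synthetic division by (x - 3): bring down 1; 1(3) - 18 = -15; (-15)(3) + 119 = 74; 74(3) - 342 = -120; (-120)(3) + 360 = 0 → quotient x^3 - 15x^2 + 74x - 120, remainder 0.
Continue with the quotient x^3 - 15x^2 + 74x - 120 (candidates must divide 120; re-test x = 3 first in case it repeats).
Test x = 3: value = -6 ≠ 0.
Test x = -3: value = -504 ≠ 0.
Test x = 4: value = 0 ✓, so (x - 4) is a factor.
Synthetic division by (x - 4): bring down 1; 1(4) - 15 = -11; (-11)(4) + 74 = 30; 30(4) - 120 = 0 → quotient x^2 - 11x + 30, remainder 0.
Solve the quadratic x^2 - 11x + 30 = 0: discriminant = (-11)^2 - 4(1)(30) = 121 - 120 = 1.
sqrt(1) = 1, so x = (11 ± 1)/2: x = 6 or x = 5.
Collecting all roots found:

x = 3, x = 4, x = 5, x = 6


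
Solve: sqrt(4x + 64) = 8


Square both sides: 4x + 64 = 8^2 = 64
4x = 64 - 64 = 0
x = 0
Check: sqrt(4*0 + 64) = sqrt(64) = 8 ✓

x = 0


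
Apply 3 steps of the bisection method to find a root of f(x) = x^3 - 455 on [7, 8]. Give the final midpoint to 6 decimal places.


f(x) = x^3 - 455
f(7) = -112 < 0
f(8) = 57 > 0

Step 1: midpoint = (7.000000 + 8.000000)/2 = 7.500000
  f(7.500000) = -33.125000
  f(mid) < 0, so root is in [7.500000, 8.000000]

Step 2: midpoint = (7.500000 + 8.000000)/2 = 7.750000
  f(7.750000) = 10.484375
  f(mid) > 0, so root is in [7.500000, 7.750000]

Step 3: midpoint = (7.500000 + 7.750000)/2 = 7.625000
  f(7.625000) = -11.677734
  f(mid) < 0, so root is in [7.625000, 7.750000]

midpoint = 7.625000
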